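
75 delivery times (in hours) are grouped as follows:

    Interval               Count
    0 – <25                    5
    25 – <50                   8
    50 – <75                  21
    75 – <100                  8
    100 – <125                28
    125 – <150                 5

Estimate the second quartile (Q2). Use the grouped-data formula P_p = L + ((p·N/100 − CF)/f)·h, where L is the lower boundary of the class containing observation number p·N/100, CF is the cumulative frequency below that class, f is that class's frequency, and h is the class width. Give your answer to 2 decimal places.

N = 75; target position k = 50/100 · 75 = 37.5.
Cumulative frequencies: 5, 13, 34, 42, 70, 75.
Observation 37.5 falls in the class 75 – <100.
L = 75, CF = 34, f = 8, h = 25.
P50 = 75 + ((37.5 − 34)/8)·25 = 75 + 10.9375 = 85.9375.

85.94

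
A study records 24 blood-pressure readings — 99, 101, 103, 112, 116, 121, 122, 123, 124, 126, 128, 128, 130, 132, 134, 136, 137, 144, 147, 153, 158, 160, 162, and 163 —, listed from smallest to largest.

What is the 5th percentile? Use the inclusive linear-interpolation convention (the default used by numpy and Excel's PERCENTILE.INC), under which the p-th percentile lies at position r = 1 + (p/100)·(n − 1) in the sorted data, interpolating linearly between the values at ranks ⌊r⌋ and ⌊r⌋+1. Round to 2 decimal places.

n = 24.
r = 1 + (5/100)·(24 − 1) = 1 + 1.15 = 2.15.
Rank 2 is 101 and rank 3 is 103.
Interpolate: 101 + 0.15·(103 − 101) = 101 + 0.15·2 = 101.3.

101.30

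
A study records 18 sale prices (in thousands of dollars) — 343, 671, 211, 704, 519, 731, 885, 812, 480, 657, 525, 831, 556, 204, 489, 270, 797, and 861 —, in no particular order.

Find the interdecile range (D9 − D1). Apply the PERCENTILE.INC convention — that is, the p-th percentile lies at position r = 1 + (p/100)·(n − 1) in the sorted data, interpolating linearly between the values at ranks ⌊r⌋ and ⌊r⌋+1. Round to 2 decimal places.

Sorted: 204, 211, 270, 343, 480, 489, 519, 525, 556, 657, 671, 704, 731, 797, 812, 831, 861, 885.
n = 18.
P10: r = 2.7; ranks 2–3 are 211, 270; interpolating gives 252.3.
P90: r = 16.3; ranks 16–17 are 831, 861; interpolating gives 840.
Difference: 840 − 252.3 = 587.7.

587.70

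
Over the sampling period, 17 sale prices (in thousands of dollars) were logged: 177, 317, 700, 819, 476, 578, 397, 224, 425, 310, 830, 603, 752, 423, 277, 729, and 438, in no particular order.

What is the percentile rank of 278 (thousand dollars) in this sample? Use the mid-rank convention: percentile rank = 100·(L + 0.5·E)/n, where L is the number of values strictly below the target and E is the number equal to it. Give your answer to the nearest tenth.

Sorted: 177, 224, 277, 310, 317, 397, 423, 425, 438, 476, 578, 603, 700, 729, 752, 819, 830.
Count below 278: L = 3; count equal: E = 0; n = 17.
Percentile rank = 100·(3 + 0.5·0)/17 = 100·3/17 = 17.65.

17.6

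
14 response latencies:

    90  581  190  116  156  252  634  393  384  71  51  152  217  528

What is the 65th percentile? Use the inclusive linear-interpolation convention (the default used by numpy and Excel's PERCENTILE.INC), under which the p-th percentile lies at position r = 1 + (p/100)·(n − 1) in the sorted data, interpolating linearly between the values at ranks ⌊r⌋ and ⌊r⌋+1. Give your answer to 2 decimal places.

Sorted: 51, 71, 90, 116, 152, 156, 190, 217, 252, 384, 393, 528, 581, 634.
n = 14.
r = 1 + (65/100)·(14 − 1) = 1 + 8.45 = 9.45.
Rank 9 is 252 and rank 10 is 384.
Interpolate: 252 + 0.45·(384 − 252) = 252 + 0.45·132 = 311.4.

311.40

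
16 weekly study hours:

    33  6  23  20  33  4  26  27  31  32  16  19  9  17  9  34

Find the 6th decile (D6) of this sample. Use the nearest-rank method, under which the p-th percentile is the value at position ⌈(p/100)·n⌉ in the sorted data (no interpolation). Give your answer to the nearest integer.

26

Sorted: 4, 6, 9, 9, 16, 17, 19, 20, 23, 26, 27, 31, 32, 33, 33, 34.
n = 16.
Position = ⌈60/100 · 16⌉ = ⌈9.6⌉ = 10.
The value at rank 10 is 26.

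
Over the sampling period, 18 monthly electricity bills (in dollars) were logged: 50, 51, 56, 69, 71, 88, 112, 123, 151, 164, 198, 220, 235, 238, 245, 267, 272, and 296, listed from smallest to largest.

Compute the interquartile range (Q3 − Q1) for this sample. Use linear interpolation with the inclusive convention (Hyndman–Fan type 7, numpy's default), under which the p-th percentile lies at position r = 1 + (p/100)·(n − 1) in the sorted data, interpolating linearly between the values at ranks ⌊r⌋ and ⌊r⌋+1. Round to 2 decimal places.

162.00

n = 18.
P25: r = 5.25; ranks 5–6 are 71, 88; interpolating gives 75.25.
P75: r = 13.75; ranks 13–14 are 235, 238; interpolating gives 237.25.
Difference: 237.25 − 75.25 = 162.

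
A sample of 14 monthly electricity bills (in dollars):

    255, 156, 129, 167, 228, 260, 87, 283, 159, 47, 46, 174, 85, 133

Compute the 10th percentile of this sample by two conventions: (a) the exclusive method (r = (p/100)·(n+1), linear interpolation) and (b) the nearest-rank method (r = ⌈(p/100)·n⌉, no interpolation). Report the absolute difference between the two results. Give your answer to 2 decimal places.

Sorted: 46, 47, 85, 87, 129, 133, 156, 159, 167, 174, 228, 255, 260, 283.
n = 14.
(a) r = 1.5; between ranks 1 (46) and 2 (47): 46.5.
(b) the nearest-rank method: rank 2 → 47.
|46.5 − 47| = 0.5.

0.50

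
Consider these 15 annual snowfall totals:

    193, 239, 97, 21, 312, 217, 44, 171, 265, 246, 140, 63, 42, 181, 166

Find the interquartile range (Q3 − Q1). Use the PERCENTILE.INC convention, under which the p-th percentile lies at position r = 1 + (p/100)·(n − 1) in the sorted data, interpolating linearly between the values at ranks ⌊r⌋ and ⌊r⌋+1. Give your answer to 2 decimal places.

Sorted: 21, 42, 44, 63, 97, 140, 166, 171, 181, 193, 217, 239, 246, 265, 312.
n = 15.
P25: r = 4.5; ranks 4–5 are 63, 97; interpolating gives 80.
P75: r = 11.5; ranks 11–12 are 217, 239; interpolating gives 228.
Difference: 228 − 80 = 148.

148.00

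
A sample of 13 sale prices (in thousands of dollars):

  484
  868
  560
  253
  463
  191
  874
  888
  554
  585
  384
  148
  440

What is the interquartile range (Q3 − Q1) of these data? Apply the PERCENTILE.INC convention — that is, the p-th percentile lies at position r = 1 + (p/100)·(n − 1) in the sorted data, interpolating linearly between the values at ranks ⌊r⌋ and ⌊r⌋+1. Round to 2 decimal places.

Sorted: 148, 191, 253, 384, 440, 463, 484, 554, 560, 585, 868, 874, 888.
n = 13.
P25: r = 4 (integer) → 384.
P75: r = 10 (integer) → 585.
Difference: 585 − 384 = 201.

201.00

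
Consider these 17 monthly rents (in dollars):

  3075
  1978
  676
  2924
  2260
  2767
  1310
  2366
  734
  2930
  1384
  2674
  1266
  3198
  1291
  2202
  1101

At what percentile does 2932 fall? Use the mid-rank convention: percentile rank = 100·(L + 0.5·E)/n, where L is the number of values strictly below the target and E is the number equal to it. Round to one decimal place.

88.2

Sorted: 676, 734, 1101, 1266, 1291, 1310, 1384, 1978, 2202, 2260, 2366, 2674, 2767, 2924, 2930, 3075, 3198.
Count below 2932: L = 15; count equal: E = 0; n = 17.
Percentile rank = 100·(15 + 0.5·0)/17 = 100·15/17 = 88.24.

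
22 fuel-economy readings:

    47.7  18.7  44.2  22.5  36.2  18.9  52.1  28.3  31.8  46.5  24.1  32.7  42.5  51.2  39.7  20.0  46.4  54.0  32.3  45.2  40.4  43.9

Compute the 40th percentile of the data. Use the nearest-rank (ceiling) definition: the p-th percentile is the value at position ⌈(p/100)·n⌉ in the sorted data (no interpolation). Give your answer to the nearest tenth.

32.7

Sorted: 18.7, 18.9, 20.0, 22.5, 24.1, 28.3, 31.8, 32.3, 32.7, 36.2, 39.7, 40.4, 42.5, 43.9, 44.2, 45.2, 46.4, 46.5, 47.7, 51.2, 52.1, 54.0.
n = 22.
Position = ⌈40/100 · 22⌉ = ⌈8.8⌉ = 9.
The value at rank 9 is 32.7.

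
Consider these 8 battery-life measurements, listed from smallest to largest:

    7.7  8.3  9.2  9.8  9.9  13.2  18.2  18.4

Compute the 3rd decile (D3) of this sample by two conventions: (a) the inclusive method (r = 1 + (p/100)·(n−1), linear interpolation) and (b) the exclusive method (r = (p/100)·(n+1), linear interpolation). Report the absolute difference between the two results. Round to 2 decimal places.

n = 8.
(a) r = 3.1; between ranks 3 (9.2) and 4 (9.8): 9.26.
(b) r = 2.7; between ranks 2 (8.3) and 3 (9.2): 8.93.
|9.26 − 8.93| = 0.33.

0.33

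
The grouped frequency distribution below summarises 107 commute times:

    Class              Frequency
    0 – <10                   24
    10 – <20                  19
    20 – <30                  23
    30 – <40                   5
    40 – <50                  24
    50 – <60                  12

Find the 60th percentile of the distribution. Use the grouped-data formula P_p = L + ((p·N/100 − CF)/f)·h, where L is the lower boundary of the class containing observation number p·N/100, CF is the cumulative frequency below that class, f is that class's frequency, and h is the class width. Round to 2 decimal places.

N = 107; target position k = 60/100 · 107 = 64.2.
Cumulative frequencies: 24, 43, 66, 71, 95, 107.
Observation 64.2 falls in the class 20 – <30.
L = 20, CF = 43, f = 23, h = 10.
P60 = 20 + ((64.2 − 43)/23)·10 = 20 + 9.21739 = 29.2174.

29.22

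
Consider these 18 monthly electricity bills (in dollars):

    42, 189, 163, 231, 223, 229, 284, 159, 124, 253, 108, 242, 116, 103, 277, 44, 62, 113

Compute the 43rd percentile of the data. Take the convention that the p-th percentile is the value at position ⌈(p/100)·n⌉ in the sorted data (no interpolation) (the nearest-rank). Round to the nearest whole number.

Sorted: 42, 44, 62, 103, 108, 113, 116, 124, 159, 163, 189, 223, 229, 231, 242, 253, 277, 284.
n = 18.
Position = ⌈43/100 · 18⌉ = ⌈7.74⌉ = 8.
The value at rank 8 is 124.

124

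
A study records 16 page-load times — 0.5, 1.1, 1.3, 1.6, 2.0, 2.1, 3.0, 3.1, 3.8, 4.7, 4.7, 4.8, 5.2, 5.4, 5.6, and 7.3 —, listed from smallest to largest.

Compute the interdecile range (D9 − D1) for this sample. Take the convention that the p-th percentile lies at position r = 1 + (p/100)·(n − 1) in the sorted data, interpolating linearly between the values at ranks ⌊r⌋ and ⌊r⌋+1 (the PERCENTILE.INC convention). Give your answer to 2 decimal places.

n = 16.
P10: r = 2.5; ranks 2–3 are 1.1, 1.3; interpolating gives 1.2.
P90: r = 14.5; ranks 14–15 are 5.4, 5.6; interpolating gives 5.5.
Difference: 5.5 − 1.2 = 4.3.

4.30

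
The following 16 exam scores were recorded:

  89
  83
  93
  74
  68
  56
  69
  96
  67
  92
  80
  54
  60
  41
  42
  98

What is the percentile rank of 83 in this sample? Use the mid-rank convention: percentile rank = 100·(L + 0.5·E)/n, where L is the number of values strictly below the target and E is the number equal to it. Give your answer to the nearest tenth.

65.6

Sorted: 41, 42, 54, 56, 60, 67, 68, 69, 74, 80, 83, 89, 92, 93, 96, 98.
Count below 83: L = 10; count equal: E = 1; n = 16.
Percentile rank = 100·(10 + 0.5·1)/16 = 100·10.5/16 = 65.62.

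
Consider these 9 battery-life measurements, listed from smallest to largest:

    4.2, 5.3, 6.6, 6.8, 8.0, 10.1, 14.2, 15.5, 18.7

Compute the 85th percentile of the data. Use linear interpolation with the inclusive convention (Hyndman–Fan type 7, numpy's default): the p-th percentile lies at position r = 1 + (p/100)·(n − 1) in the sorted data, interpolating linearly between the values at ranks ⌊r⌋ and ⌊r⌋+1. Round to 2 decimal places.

n = 9.
r = 1 + (85/100)·(9 − 1) = 1 + 6.8 = 7.8.
Rank 7 is 14.2 and rank 8 is 15.5.
Interpolate: 14.2 + 0.8·(15.5 − 14.2) = 14.2 + 0.8·1.3 = 15.24.

15.24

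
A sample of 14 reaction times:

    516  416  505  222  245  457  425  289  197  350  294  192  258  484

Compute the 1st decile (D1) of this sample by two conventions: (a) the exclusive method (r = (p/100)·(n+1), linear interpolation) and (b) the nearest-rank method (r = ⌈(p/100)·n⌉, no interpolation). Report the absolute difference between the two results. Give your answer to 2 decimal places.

2.50

Sorted: 192, 197, 222, 245, 258, 289, 294, 350, 416, 425, 457, 484, 505, 516.
n = 14.
(a) r = 1.5; between ranks 1 (192) and 2 (197): 194.5.
(b) the nearest-rank method: rank 2 → 197.
|194.5 − 197| = 2.5.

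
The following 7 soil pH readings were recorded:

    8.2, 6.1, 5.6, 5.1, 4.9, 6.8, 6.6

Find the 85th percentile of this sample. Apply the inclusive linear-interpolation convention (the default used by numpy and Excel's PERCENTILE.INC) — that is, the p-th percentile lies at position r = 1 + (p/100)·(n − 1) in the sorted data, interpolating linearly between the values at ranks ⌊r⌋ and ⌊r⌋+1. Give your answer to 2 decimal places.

Sorted: 4.9, 5.1, 5.6, 6.1, 6.6, 6.8, 8.2.
n = 7.
r = 1 + (85/100)·(7 − 1) = 1 + 5.1 = 6.1.
Rank 6 is 6.8 and rank 7 is 8.2.
Interpolate: 6.8 + 0.1·(8.2 − 6.8) = 6.8 + 0.1·1.4 = 6.94.

6.94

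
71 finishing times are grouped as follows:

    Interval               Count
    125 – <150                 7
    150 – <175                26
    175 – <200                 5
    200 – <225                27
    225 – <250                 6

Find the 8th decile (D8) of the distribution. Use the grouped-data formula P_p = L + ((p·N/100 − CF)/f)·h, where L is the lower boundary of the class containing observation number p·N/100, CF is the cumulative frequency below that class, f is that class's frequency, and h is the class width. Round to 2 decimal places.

N = 71; target position k = 80/100 · 71 = 56.8.
Cumulative frequencies: 7, 33, 38, 65, 71.
Observation 56.8 falls in the class 200 – <225.
L = 200, CF = 38, f = 27, h = 25.
P80 = 200 + ((56.8 − 38)/27)·25 = 200 + 17.4074 = 217.407.

217.41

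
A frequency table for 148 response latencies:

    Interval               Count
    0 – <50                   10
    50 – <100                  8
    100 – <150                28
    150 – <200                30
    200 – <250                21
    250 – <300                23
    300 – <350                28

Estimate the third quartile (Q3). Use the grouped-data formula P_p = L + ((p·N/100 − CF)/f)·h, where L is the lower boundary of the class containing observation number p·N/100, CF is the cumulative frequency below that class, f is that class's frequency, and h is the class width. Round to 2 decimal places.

N = 148; target position k = 75/100 · 148 = 111.
Cumulative frequencies: 10, 18, 46, 76, 97, 120, 148.
Observation 111 falls in the class 250 – <300.
L = 250, CF = 97, f = 23, h = 50.
P75 = 250 + ((111 − 97)/23)·50 = 250 + 30.4348 = 280.435.

280.43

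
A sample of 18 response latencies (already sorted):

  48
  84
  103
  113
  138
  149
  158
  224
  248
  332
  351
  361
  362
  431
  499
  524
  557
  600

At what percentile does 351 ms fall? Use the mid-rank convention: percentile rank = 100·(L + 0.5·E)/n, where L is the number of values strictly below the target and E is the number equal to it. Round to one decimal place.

58.3

Count below 351: L = 10; count equal: E = 1; n = 18.
Percentile rank = 100·(10 + 0.5·1)/18 = 100·10.5/18 = 58.33.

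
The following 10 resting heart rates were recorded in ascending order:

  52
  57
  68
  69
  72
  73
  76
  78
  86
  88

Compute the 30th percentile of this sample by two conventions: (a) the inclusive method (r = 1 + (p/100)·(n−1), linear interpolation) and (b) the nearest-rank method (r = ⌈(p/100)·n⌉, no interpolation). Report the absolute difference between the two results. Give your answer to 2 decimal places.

0.70

n = 10.
(a) r = 3.7; between ranks 3 (68) and 4 (69): 68.7.
(b) the nearest-rank method: rank 3 → 68.
|68.7 − 68| = 0.7.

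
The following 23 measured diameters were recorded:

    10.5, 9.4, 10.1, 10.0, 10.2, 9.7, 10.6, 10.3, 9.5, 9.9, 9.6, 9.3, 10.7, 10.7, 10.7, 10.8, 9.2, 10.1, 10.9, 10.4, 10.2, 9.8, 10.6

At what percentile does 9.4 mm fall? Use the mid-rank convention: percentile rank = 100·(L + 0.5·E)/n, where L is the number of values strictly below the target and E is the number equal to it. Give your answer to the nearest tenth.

Sorted: 9.2, 9.3, 9.4, 9.5, 9.6, 9.7, 9.8, 9.9, 10.0, 10.1, 10.1, 10.2, 10.2, 10.3, 10.4, 10.5, 10.6, 10.6, 10.7, 10.7, 10.7, 10.8, 10.9.
Count below 9.4: L = 2; count equal: E = 1; n = 23.
Percentile rank = 100·(2 + 0.5·1)/23 = 100·2.5/23 = 10.87.

10.9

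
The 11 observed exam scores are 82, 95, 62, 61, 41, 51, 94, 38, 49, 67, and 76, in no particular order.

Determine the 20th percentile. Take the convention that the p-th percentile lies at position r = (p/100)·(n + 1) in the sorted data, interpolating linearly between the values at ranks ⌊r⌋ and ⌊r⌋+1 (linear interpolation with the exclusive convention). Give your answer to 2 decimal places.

44.20

Sorted: 38, 41, 49, 51, 61, 62, 67, 76, 82, 94, 95.
n = 11.
r = (20/100)·(11 + 1) = 2.4.
Rank 2 is 41 and rank 3 is 49.
Interpolate: 41 + 0.4·(49 − 41) = 41 + 0.4·8 = 44.2.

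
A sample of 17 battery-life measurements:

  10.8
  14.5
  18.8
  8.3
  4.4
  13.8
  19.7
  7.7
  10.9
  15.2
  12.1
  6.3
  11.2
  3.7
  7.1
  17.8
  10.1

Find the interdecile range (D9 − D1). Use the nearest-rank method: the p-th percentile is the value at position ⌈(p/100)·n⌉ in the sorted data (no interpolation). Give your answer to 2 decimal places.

Sorted: 3.7, 4.4, 6.3, 7.1, 7.7, 8.3, 10.1, 10.8, 10.9, 11.2, 12.1, 13.8, 14.5, 15.2, 17.8, 18.8, 19.7.
n = 17.
P10: rank ⌈10/100·17⌉ = 2 → 4.4.
P90: rank ⌈90/100·17⌉ = 16 → 18.8.
Difference: 18.8 − 4.4 = 14.4.

14.40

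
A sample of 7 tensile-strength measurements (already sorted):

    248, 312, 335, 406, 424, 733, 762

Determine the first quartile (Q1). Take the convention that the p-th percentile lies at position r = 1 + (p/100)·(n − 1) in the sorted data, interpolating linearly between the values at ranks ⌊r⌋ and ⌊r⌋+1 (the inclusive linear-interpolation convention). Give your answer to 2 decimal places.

323.50

n = 7.
r = 1 + (25/100)·(7 − 1) = 1 + 1.5 = 2.5.
Rank 2 is 312 and rank 3 is 335.
Interpolate: 312 + 0.5·(335 − 312) = 312 + 0.5·23 = 323.5.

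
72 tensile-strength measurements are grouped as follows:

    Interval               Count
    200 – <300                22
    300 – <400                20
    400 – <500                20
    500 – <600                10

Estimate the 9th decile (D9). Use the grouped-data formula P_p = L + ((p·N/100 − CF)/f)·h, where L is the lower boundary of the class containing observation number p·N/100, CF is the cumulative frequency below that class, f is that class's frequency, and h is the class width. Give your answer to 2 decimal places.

528.00

N = 72; target position k = 90/100 · 72 = 64.8.
Cumulative frequencies: 22, 42, 62, 72.
Observation 64.8 falls in the class 500 – <600.
L = 500, CF = 62, f = 10, h = 100.
P90 = 500 + ((64.8 − 62)/10)·100 = 500 + 28 = 528.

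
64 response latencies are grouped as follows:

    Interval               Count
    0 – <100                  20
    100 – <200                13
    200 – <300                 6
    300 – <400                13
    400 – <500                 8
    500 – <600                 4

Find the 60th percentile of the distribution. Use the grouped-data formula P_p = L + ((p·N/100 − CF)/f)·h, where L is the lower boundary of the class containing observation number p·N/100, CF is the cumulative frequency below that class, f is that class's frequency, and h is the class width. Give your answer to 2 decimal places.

290.00

N = 64; target position k = 60/100 · 64 = 38.4.
Cumulative frequencies: 20, 33, 39, 52, 60, 64.
Observation 38.4 falls in the class 200 – <300.
L = 200, CF = 33, f = 6, h = 100.
P60 = 200 + ((38.4 − 33)/6)·100 = 200 + 90 = 290.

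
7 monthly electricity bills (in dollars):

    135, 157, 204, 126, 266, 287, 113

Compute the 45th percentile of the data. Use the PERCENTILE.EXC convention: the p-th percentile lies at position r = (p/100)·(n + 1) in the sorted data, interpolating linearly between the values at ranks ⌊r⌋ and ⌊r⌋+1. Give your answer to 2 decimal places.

Sorted: 113, 126, 135, 157, 204, 266, 287.
n = 7.
r = (45/100)·(7 + 1) = 3.6.
Rank 3 is 135 and rank 4 is 157.
Interpolate: 135 + 0.6·(157 − 135) = 135 + 0.6·22 = 148.2.

148.20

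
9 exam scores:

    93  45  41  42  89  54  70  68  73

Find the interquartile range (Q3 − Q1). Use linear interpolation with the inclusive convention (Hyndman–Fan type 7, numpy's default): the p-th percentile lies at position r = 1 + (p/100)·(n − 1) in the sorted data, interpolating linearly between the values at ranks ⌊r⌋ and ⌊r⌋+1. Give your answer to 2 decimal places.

Sorted: 41, 42, 45, 54, 68, 70, 73, 89, 93.
n = 9.
P25: r = 3 (integer) → 45.
P75: r = 7 (integer) → 73.
Difference: 73 − 45 = 28.

28.00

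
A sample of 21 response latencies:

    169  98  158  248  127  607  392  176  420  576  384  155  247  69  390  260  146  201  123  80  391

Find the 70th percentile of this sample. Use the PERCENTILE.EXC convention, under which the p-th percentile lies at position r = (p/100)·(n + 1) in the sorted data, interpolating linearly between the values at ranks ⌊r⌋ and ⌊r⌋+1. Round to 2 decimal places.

386.40

Sorted: 69, 80, 98, 123, 127, 146, 155, 158, 169, 176, 201, 247, 248, 260, 384, 390, 391, 392, 420, 576, 607.
n = 21.
r = (70/100)·(21 + 1) = 15.4.
Rank 15 is 384 and rank 16 is 390.
Interpolate: 384 + 0.4·(390 − 384) = 384 + 0.4·6 = 386.4.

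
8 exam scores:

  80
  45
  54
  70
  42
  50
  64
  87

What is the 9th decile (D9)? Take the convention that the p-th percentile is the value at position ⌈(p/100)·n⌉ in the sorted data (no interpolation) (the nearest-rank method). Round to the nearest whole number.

Sorted: 42, 45, 50, 54, 64, 70, 80, 87.
n = 8.
Position = ⌈90/100 · 8⌉ = ⌈7.2⌉ = 8.
The value at rank 8 is 87.

87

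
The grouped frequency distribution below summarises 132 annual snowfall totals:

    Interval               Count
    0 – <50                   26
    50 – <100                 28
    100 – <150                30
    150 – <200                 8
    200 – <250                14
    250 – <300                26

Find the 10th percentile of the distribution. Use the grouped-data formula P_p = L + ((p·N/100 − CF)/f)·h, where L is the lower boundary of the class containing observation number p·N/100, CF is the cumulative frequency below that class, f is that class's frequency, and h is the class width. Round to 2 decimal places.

N = 132; target position k = 10/100 · 132 = 13.2.
Cumulative frequencies: 26, 54, 84, 92, 106, 132.
Observation 13.2 falls in the class 0 – <50.
L = 0, CF = 0, f = 26, h = 50.
P10 = 0 + ((13.2 − 0)/26)·50 = 0 + 25.3846 = 25.3846.

25.38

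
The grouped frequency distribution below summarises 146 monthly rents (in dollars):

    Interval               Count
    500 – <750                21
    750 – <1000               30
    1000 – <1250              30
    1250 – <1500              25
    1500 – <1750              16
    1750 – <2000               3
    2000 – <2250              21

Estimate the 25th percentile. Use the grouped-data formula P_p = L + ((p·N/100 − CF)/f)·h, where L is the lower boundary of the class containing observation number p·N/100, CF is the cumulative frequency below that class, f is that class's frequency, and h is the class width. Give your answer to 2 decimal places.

879.17

N = 146; target position k = 25/100 · 146 = 36.5.
Cumulative frequencies: 21, 51, 81, 106, 122, 125, 146.
Observation 36.5 falls in the class 750 – <1000.
L = 750, CF = 21, f = 30, h = 250.
P25 = 750 + ((36.5 − 21)/30)·250 = 750 + 129.167 = 879.167.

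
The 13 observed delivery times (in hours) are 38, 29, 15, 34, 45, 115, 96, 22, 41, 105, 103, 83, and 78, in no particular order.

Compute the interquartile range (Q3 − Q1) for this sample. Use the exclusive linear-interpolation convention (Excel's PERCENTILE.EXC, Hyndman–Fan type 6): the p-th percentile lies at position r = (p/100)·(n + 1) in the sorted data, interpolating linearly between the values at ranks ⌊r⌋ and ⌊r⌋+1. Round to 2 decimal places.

Sorted: 15, 22, 29, 34, 38, 41, 45, 78, 83, 96, 103, 105, 115.
n = 13.
P25: r = 3.5; ranks 3–4 are 29, 34; interpolating gives 31.5.
P75: r = 10.5; ranks 10–11 are 96, 103; interpolating gives 99.5.
Difference: 99.5 − 31.5 = 68.

68.00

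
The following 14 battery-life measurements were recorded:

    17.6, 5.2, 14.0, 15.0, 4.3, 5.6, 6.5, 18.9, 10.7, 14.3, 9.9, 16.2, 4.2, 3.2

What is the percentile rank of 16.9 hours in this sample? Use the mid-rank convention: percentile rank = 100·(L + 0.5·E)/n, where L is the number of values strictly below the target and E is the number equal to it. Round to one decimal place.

Sorted: 3.2, 4.2, 4.3, 5.2, 5.6, 6.5, 9.9, 10.7, 14.0, 14.3, 15.0, 16.2, 17.6, 18.9.
Count below 16.9: L = 12; count equal: E = 0; n = 14.
Percentile rank = 100·(12 + 0.5·0)/14 = 100·12/14 = 85.71.

85.7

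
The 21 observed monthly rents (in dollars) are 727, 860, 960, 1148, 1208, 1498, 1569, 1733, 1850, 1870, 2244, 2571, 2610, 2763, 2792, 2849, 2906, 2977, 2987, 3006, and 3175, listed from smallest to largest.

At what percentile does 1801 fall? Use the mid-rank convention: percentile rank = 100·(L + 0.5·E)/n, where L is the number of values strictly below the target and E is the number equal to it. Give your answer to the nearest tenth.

38.1

Count below 1801: L = 8; count equal: E = 0; n = 21.
Percentile rank = 100·(8 + 0.5·0)/21 = 100·8/21 = 38.1.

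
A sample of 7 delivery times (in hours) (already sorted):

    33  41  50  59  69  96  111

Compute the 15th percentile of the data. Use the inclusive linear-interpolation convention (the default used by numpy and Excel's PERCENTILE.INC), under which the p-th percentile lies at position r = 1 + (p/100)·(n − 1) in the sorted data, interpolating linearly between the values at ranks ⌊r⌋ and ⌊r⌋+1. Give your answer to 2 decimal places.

40.20

n = 7.
r = 1 + (15/100)·(7 − 1) = 1 + 0.9 = 1.9.
Rank 1 is 33 and rank 2 is 41.
Interpolate: 33 + 0.9·(41 − 33) = 33 + 0.9·8 = 40.2.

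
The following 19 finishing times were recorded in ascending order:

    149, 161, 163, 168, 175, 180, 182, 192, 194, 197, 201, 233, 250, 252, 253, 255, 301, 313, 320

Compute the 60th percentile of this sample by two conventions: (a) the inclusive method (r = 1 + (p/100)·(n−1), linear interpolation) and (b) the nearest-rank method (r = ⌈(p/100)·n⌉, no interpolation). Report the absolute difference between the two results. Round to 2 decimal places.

6.40

n = 19.
(a) r = 11.8; between ranks 11 (201) and 12 (233): 226.6.
(b) the nearest-rank method: rank 12 → 233.
|226.6 − 233| = 6.4.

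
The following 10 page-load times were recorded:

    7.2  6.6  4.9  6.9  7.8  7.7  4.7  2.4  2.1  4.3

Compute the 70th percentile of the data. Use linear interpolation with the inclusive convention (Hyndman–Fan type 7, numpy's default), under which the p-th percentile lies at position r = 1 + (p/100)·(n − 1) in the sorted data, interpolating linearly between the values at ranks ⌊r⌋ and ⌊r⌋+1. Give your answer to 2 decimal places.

6.99

Sorted: 2.1, 2.4, 4.3, 4.7, 4.9, 6.6, 6.9, 7.2, 7.7, 7.8.
n = 10.
r = 1 + (70/100)·(10 − 1) = 1 + 6.3 = 7.3.
Rank 7 is 6.9 and rank 8 is 7.2.
Interpolate: 6.9 + 0.3·(7.2 − 6.9) = 6.9 + 0.3·0.3 = 6.99.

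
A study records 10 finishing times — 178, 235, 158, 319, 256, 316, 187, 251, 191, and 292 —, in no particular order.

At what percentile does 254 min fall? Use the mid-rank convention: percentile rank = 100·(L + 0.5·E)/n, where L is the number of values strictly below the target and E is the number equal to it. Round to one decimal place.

60.0

Sorted: 158, 178, 187, 191, 235, 251, 256, 292, 316, 319.
Count below 254: L = 6; count equal: E = 0; n = 10.
Percentile rank = 100·(6 + 0.5·0)/10 = 100·6/10 = 60.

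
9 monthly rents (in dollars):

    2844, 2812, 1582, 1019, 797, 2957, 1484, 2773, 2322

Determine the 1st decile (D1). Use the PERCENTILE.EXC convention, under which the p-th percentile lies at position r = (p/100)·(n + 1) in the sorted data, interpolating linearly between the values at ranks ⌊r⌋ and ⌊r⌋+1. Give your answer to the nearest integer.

797

Sorted: 797, 1019, 1484, 1582, 2322, 2773, 2812, 2844, 2957.
n = 9.
r = (10/100)·(9 + 1) = 1.
r is an integer, so P10 is the value at rank 1: 797.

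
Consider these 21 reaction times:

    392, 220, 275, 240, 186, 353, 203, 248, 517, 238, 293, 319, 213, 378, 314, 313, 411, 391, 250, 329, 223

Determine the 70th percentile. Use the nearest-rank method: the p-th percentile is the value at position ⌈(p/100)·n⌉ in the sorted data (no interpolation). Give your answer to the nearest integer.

Sorted: 186, 203, 213, 220, 223, 238, 240, 248, 250, 275, 293, 313, 314, 319, 329, 353, 378, 391, 392, 411, 517.
n = 21.
Position = ⌈70/100 · 21⌉ = ⌈14.7⌉ = 15.
The value at rank 15 is 329.

329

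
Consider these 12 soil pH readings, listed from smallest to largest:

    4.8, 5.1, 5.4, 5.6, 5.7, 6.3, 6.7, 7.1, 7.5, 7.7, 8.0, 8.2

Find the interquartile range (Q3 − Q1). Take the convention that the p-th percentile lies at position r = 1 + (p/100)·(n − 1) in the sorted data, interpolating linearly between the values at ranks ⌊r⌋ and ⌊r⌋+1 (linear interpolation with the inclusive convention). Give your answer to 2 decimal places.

2.00

n = 12.
P25: r = 3.75; ranks 3–4 are 5.4, 5.6; interpolating gives 5.55.
P75: r = 9.25; ranks 9–10 are 7.5, 7.7; interpolating gives 7.55.
Difference: 7.55 − 5.55 = 2.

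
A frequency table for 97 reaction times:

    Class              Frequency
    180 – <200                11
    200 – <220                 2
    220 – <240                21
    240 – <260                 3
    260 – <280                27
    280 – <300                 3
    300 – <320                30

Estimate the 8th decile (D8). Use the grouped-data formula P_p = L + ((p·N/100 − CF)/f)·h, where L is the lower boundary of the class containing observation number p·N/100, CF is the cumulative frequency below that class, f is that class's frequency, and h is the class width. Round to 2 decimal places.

307.07

N = 97; target position k = 80/100 · 97 = 77.6.
Cumulative frequencies: 11, 13, 34, 37, 64, 67, 97.
Observation 77.6 falls in the class 300 – <320.
L = 300, CF = 67, f = 30, h = 20.
P80 = 300 + ((77.6 − 67)/30)·20 = 300 + 7.06667 = 307.067.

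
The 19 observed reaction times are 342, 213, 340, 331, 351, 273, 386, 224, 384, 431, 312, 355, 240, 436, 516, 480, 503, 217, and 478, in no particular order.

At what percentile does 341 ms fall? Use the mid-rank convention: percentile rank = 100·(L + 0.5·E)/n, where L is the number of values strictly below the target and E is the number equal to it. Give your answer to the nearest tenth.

42.1

Sorted: 213, 217, 224, 240, 273, 312, 331, 340, 342, 351, 355, 384, 386, 431, 436, 478, 480, 503, 516.
Count below 341: L = 8; count equal: E = 0; n = 19.
Percentile rank = 100·(8 + 0.5·0)/19 = 100·8/19 = 42.11.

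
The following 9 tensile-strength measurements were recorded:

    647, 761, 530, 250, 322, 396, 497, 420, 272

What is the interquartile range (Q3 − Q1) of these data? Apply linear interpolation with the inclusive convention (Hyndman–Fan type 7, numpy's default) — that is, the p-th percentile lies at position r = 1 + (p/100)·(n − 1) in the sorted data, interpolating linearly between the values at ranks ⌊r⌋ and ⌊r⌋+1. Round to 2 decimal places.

208.00

Sorted: 250, 272, 322, 396, 420, 497, 530, 647, 761.
n = 9.
P25: r = 3 (integer) → 322.
P75: r = 7 (integer) → 530.
Difference: 530 − 322 = 208.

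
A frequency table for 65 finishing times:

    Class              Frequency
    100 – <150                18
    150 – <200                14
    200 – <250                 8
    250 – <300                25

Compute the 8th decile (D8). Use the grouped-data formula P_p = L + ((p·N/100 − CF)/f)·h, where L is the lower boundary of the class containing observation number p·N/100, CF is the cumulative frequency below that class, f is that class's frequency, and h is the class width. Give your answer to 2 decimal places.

274.00

N = 65; target position k = 80/100 · 65 = 52.
Cumulative frequencies: 18, 32, 40, 65.
Observation 52 falls in the class 250 – <300.
L = 250, CF = 40, f = 25, h = 50.
P80 = 250 + ((52 − 40)/25)·50 = 250 + 24 = 274.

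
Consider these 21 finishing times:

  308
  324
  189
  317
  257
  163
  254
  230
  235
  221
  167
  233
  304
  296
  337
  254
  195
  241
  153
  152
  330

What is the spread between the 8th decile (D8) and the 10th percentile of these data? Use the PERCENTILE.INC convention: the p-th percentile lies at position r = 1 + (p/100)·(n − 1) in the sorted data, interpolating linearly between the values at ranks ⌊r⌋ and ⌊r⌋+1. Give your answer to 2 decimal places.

Sorted: 152, 153, 163, 167, 189, 195, 221, 230, 233, 235, 241, 254, 254, 257, 296, 304, 308, 317, 324, 330, 337.
n = 21.
P10: r = 3 (integer) → 163.
P80: r = 17 (integer) → 308.
Difference: 308 − 163 = 145.

145.00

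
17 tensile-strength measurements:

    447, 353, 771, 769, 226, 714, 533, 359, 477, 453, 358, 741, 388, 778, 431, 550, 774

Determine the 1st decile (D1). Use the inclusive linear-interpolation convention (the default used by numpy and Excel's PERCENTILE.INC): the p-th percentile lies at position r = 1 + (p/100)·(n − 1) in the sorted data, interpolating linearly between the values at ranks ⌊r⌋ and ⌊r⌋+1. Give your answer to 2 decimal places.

Sorted: 226, 353, 358, 359, 388, 431, 447, 453, 477, 533, 550, 714, 741, 769, 771, 774, 778.
n = 17.
r = 1 + (10/100)·(17 − 1) = 1 + 1.6 = 2.6.
Rank 2 is 353 and rank 3 is 358.
Interpolate: 353 + 0.6·(358 − 353) = 353 + 0.6·5 = 356.

356.00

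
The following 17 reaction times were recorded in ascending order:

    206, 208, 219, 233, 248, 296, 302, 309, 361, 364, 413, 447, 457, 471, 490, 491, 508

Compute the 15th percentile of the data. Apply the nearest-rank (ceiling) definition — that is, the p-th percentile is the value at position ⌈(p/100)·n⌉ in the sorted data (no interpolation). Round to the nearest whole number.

n = 17.
Position = ⌈15/100 · 17⌉ = ⌈2.55⌉ = 3.
The value at rank 3 is 219.

219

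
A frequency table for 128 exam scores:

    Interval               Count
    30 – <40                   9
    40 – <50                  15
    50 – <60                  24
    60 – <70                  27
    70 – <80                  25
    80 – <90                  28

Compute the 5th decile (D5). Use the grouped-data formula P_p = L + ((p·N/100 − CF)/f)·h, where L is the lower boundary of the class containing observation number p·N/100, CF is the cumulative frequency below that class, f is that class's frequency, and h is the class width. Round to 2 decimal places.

N = 128; target position k = 50/100 · 128 = 64.
Cumulative frequencies: 9, 24, 48, 75, 100, 128.
Observation 64 falls in the class 60 – <70.
L = 60, CF = 48, f = 27, h = 10.
P50 = 60 + ((64 − 48)/27)·10 = 60 + 5.92593 = 65.9259.

65.93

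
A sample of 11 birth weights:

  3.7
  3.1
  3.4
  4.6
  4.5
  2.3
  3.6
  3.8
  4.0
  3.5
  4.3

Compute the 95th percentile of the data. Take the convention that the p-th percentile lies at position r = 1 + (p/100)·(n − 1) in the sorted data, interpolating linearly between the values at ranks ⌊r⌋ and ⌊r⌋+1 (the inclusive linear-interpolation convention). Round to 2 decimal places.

4.55

Sorted: 2.3, 3.1, 3.4, 3.5, 3.6, 3.7, 3.8, 4.0, 4.3, 4.5, 4.6.
n = 11.
r = 1 + (95/100)·(11 − 1) = 1 + 9.5 = 10.5.
Rank 10 is 4.5 and rank 11 is 4.6.
Interpolate: 4.5 + 0.5·(4.6 − 4.5) = 4.5 + 0.5·0.1 = 4.55.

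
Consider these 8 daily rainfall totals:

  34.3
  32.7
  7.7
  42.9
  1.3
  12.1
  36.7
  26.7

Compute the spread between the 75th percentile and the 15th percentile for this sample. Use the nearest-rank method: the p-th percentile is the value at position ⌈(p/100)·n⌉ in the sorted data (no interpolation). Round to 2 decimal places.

Sorted: 1.3, 7.7, 12.1, 26.7, 32.7, 34.3, 36.7, 42.9.
n = 8.
P15: rank ⌈15/100·8⌉ = 2 → 7.7.
P75: rank ⌈75/100·8⌉ = 6 → 34.3.
Difference: 34.3 − 7.7 = 26.6.

26.60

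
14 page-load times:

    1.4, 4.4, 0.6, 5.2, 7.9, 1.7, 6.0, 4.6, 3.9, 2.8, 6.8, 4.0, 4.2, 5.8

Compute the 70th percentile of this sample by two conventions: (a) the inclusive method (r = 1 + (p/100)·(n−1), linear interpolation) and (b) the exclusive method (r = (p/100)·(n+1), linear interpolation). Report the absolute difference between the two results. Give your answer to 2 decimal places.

0.24

Sorted: 0.6, 1.4, 1.7, 2.8, 3.9, 4.0, 4.2, 4.4, 4.6, 5.2, 5.8, 6.0, 6.8, 7.9.
n = 14.
(a) r = 10.1; between ranks 10 (5.2) and 11 (5.8): 5.26.
(b) r = 10.5; between ranks 10 (5.2) and 11 (5.8): 5.5.
|5.26 − 5.5| = 0.24.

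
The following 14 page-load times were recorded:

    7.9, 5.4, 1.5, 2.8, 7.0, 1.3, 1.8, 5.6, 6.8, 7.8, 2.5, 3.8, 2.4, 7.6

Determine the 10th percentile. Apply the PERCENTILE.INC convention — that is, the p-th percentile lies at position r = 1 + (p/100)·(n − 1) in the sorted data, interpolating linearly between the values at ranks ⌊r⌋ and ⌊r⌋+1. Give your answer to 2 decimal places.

1.59

Sorted: 1.3, 1.5, 1.8, 2.4, 2.5, 2.8, 3.8, 5.4, 5.6, 6.8, 7.0, 7.6, 7.8, 7.9.
n = 14.
r = 1 + (10/100)·(14 − 1) = 1 + 1.3 = 2.3.
Rank 2 is 1.5 and rank 3 is 1.8.
Interpolate: 1.5 + 0.3·(1.8 − 1.5) = 1.5 + 0.3·0.3 = 1.59.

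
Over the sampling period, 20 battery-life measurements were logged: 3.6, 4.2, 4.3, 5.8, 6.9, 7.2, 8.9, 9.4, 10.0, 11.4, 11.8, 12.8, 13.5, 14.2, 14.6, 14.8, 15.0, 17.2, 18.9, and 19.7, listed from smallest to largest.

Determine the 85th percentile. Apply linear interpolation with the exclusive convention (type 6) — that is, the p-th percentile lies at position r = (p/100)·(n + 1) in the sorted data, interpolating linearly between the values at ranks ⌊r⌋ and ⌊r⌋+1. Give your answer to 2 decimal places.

n = 20.
r = (85/100)·(20 + 1) = 17.85.
Rank 17 is 15.0 and rank 18 is 17.2.
Interpolate: 15.0 + 0.85·(17.2 − 15.0) = 15.0 + 0.85·2.2 = 16.87.

16.87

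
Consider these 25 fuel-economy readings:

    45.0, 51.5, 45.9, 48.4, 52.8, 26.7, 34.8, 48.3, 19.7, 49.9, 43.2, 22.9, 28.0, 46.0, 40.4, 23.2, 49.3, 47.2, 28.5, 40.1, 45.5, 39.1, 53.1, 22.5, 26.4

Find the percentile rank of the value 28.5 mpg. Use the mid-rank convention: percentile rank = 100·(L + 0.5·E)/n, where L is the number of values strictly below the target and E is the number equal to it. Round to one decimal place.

Sorted: 19.7, 22.5, 22.9, 23.2, 26.4, 26.7, 28.0, 28.5, 34.8, 39.1, 40.1, 40.4, 43.2, 45.0, 45.5, 45.9, 46.0, 47.2, 48.3, 48.4, 49.3, 49.9, 51.5, 52.8, 53.1.
Count below 28.5: L = 7; count equal: E = 1; n = 25.
Percentile rank = 100·(7 + 0.5·1)/25 = 100·7.5/25 = 30.

30.0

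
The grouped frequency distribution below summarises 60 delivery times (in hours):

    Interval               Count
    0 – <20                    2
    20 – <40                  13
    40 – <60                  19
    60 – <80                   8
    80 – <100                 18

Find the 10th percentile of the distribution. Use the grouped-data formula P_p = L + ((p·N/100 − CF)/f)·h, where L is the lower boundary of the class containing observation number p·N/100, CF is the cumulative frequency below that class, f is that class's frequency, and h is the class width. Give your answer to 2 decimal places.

N = 60; target position k = 10/100 · 60 = 6.
Cumulative frequencies: 2, 15, 34, 42, 60.
Observation 6 falls in the class 20 – <40.
L = 20, CF = 2, f = 13, h = 20.
P10 = 20 + ((6 − 2)/13)·20 = 20 + 6.15385 = 26.1538.

26.15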